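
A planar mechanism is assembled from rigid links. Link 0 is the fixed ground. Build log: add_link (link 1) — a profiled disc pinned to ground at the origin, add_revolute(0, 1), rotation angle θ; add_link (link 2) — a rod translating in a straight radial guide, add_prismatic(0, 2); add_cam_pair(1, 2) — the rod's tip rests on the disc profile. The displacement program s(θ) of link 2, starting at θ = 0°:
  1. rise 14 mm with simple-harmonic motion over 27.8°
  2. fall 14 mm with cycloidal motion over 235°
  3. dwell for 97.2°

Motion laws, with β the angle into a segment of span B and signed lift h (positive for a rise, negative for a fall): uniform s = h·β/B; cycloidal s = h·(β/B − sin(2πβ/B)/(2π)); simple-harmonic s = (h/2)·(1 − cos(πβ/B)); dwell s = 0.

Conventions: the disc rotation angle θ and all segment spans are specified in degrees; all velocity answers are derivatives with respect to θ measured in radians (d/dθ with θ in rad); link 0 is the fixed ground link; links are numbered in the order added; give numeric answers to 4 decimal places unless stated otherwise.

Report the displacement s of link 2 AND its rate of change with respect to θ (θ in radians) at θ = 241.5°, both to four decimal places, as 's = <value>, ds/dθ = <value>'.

seg 1 [0°–27.8°] simple-harmonic, h=14: full span → s += 14 → s = 14.0000
seg 2 [27.8°–262.8°] cycloidal, h=-14: θ=241.5° here. β=213.7, B=235. -14·(0.9094 − sin(2π·0.9094)/(2π)) = -13.9325 → s = 0.0675
velocity in seg [27.8°–262.8°] (cycloidal), θ in radians: β = 213.7° = 3.7298 rad, B = 235° = 4.1015 rad; ds/dθ = (h/B)(1 − cos(2πβ/B)) = ((-14)/4.1015)(1 − cos(2π·0.9094)) = -0.538724 mm/rad

s = 0.0675, ds/dθ = -0.5387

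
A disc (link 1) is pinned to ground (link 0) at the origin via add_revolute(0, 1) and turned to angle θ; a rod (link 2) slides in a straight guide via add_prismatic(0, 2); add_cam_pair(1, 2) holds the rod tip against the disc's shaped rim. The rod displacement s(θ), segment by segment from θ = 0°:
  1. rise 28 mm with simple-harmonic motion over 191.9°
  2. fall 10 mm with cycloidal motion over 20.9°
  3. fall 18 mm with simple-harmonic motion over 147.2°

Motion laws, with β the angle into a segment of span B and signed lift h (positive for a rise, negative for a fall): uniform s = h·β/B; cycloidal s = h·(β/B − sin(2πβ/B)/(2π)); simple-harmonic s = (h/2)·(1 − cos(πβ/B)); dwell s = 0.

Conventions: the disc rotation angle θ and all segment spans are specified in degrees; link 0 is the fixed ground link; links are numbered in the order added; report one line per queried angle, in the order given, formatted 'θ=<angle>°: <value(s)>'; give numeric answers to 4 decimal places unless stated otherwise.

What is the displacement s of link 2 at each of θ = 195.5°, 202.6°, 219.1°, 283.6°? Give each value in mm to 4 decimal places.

segment 1 (0° to 191.9°, simple-harmonic, h = 28) is passed completely: s = 0.0000 + (28) = 28.0000
θ = 195.5° falls in segment 2 (191.9° to 212.8°, cycloidal, h = -10): β = 195.5 − 191.9 = 3.6°, B = 20.9°; Δs = -10·(0.1722 − sin(2π·0.1722)/(2π)) = -0.3171; s = 28.0000 − 0.3171 = 27.6829
θ = 202.6° falls in segment 2 (191.9° to 212.8°, cycloidal, h = -10): β = 202.6 − 191.9 = 10.7°, B = 20.9°; Δs = -10·(0.5120 − sin(2π·0.5120)/(2π)) = -5.2391; s = 28.0000 − 5.2391 = 22.7609
segment 2 (191.9° to 212.8°, cycloidal, h = -10) is passed completely: s = 28.0000 + (-10) = 18.0000
θ = 219.1° falls in segment 3 (212.8° to 360°, simple-harmonic, h = -18): β = 219.1 − 212.8 = 6.3°, B = 147.2°; Δs = -18/2·(1 − cos(π·0.0428)) = -0.0812; s = 18.0000 − 0.0812 = 17.9188
θ = 283.6° falls in segment 3 (212.8° to 360°, simple-harmonic, h = -18): β = 283.6 − 212.8 = 70.8°, B = 147.2°; Δs = -18/2·(1 − cos(π·0.4810)) = -8.4625; s = 18.0000 − 8.4625 = 9.5375

θ=195.5°: 27.6829
θ=202.6°: 22.7609
θ=219.1°: 17.9188
θ=283.6°: 9.5375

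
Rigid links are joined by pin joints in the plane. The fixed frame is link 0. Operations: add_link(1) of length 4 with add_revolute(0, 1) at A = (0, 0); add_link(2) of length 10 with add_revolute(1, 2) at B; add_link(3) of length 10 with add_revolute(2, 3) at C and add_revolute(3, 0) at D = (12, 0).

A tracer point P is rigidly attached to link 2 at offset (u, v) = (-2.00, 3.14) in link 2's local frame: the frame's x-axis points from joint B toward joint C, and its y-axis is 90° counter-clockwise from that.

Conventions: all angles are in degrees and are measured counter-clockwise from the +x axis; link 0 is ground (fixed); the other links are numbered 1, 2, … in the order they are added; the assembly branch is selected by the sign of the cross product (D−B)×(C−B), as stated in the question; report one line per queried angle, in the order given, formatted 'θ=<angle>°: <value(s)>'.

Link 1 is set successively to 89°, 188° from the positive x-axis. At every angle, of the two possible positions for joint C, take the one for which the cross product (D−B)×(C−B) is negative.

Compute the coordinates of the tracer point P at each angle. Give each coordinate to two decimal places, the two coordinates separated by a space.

A=(0,0), D=(12.00,0)
θ=89°: B = A + 4.00·(cos89°, sin89°) = (0.0698, 3.9994)
θ=89°: |BD| = 12.5827
θ=89°: circle(B,10.00) ∩ circle(D,10.00): a=6.2914, h=7.7730
θ=89°:   candidates: C₊=(8.5055,9.3696) cross=97.805; C₋=(3.5643,-5.3702) cross=-97.805
θ=89°:   branch - wants cross < 0 → take C=(3.5643,-5.3702) (cross=-97.805)
θ=89°: ex = (C−B)/|BC| = (0.3494,-0.9370); ey = (0.9370,0.3494)
θ=89°: P = B + -2.00·ex + 3.14·ey = (2.3130,6.9706)
θ=188°: B = A + 4.00·(cos188°, sin188°) = (-3.9611, -0.5567)
θ=188°: |BD| = 15.9708
θ=188°: circle(B,10.00) ∩ circle(D,10.00): a=7.9854, h=6.0194
θ=188°:   candidates: C₊=(3.8096,5.7374) cross=96.135; C₋=(4.2293,-6.2941) cross=-96.135
θ=188°:   branch - wants cross < 0 → take C=(4.2293,-6.2941) (cross=-96.135)
θ=188°: ex = (C−B)/|BC| = (0.8190,-0.5737); ey = (0.5737,0.8190)
θ=188°: P = B + -2.00·ex + 3.14·ey = (-3.7976,3.1626)

θ=89°: 2.31 6.97
θ=188°: -3.80 3.16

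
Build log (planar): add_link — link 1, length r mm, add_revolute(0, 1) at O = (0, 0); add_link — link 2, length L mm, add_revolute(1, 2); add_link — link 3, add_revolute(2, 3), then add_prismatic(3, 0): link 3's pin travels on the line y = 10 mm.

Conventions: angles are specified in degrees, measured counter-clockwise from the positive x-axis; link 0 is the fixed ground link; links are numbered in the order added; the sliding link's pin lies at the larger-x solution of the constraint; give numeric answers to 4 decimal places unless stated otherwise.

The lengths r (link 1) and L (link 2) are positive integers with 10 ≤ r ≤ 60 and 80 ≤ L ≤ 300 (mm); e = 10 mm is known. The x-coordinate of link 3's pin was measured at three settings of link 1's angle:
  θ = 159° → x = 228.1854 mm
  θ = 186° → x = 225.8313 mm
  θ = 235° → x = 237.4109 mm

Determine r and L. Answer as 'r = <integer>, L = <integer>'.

constraint per measurement: (x − r cos θ)² + (r sin θ − e)² = L²
subtracting the θ₁ and θ₂ equations cancels the r² and L² terms:
r = (x₁² − x₂²) / (2[(x₁cos θ₁ + e sin θ₁) − (x₂cos θ₂ + e sin θ₂)]) = 33.0005 → r = 33
L² = (x₁ − r cos θ₁)² + (r sin θ₁ − e)² = 67080.9958 → L = 259.0000 → L = 259
check at θ₃=235°: x = 237.4109 (printed 237.4109) ✓

r = 33, L = 259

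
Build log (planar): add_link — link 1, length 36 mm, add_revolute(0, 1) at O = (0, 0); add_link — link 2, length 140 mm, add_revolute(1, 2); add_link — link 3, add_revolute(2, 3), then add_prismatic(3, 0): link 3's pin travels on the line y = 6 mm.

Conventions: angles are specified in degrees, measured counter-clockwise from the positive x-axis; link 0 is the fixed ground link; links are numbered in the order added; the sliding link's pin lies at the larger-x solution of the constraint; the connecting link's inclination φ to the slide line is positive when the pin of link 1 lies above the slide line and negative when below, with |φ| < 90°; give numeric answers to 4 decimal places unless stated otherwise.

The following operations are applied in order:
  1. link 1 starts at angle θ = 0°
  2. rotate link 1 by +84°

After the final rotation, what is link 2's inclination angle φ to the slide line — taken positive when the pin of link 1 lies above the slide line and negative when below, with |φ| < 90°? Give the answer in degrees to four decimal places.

geometry: r = 36 mm, L = 140 mm, e = 6 mm; θ starts at 0°
rotate link 1 by +84°: θ ← 0° +84° = 84°
h = r sin θ − e = 35.802788 − 6 = 29.802788
sin φ = h / L = 29.802788 / 140 = 0.21287706
φ = arcsin(0.21287706) = 12.291009°

12.2910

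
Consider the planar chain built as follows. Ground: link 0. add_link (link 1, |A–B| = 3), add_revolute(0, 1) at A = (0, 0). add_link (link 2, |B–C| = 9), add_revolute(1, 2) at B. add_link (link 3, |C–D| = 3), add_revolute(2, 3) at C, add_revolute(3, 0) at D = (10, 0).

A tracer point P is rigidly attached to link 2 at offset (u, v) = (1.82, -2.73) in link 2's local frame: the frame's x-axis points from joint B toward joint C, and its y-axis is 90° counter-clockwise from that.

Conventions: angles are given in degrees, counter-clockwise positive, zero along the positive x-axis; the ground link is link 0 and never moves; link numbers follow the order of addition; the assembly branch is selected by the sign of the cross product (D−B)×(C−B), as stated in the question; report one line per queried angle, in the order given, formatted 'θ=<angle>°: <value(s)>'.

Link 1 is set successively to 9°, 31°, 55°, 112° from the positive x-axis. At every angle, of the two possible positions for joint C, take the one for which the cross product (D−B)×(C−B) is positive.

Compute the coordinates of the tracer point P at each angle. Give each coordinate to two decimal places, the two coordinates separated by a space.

A=(0,0), D=(10.00,0)
θ=9°: B = A + 3.00·(cos9°, sin9°) = (2.9631, 0.4693)
θ=9°: |BD| = 7.0526
θ=9°: circle(B,9.00) ∩ circle(D,3.00): a=8.6308, h=2.5513
θ=9°:   candidates: C₊=(11.7445,2.4406) cross=17.993; C₋=(11.4050,-2.6507) cross=-17.993
θ=9°:   branch + wants cross > 0 → take C=(11.7445,2.4406) (cross=17.993)
θ=9°: ex = (C−B)/|BC| = (0.9757,0.2190); ey = (-0.2190,0.9757)
θ=9°: P = B + 1.82·ex + -2.73·ey = (5.3368,-1.7958)
θ=31°: B = A + 3.00·(cos31°, sin31°) = (2.5715, 1.5451)
θ=31°: |BD| = 7.5875
θ=31°: circle(B,9.00) ∩ circle(D,3.00): a=8.5384, h=2.8453
θ=31°:   candidates: C₊=(11.5104,2.5920) cross=21.589; C₋=(10.3516,-2.9793) cross=-21.589
θ=31°:   branch + wants cross > 0 → take C=(11.5104,2.5920) (cross=21.589)
θ=31°: ex = (C−B)/|BC| = (0.9932,0.1163); ey = (-0.1163,0.9932)
θ=31°: P = B + 1.82·ex + -2.73·ey = (4.6967,-0.9546)
θ=55°: B = A + 3.00·(cos55°, sin55°) = (1.7207, 2.4575)
θ=55°: |BD| = 8.6363
θ=55°: circle(B,9.00) ∩ circle(D,3.00): a=8.4866, h=2.9963
θ=55°:   candidates: C₊=(10.7091,2.9150) cross=25.877; C₋=(9.0039,-2.8298) cross=-25.877
θ=55°:   branch + wants cross > 0 → take C=(10.7091,2.9150) (cross=25.877)
θ=55°: ex = (C−B)/|BC| = (0.9987,0.0508); ey = (-0.0508,0.9987)
θ=55°: P = B + 1.82·ex + -2.73·ey = (3.6772,-0.1765)
θ=112°: B = A + 3.00·(cos112°, sin112°) = (-1.1238, 2.7816)
θ=112°: |BD| = 11.4663
θ=112°: circle(B,9.00) ∩ circle(D,3.00): a=8.8728, h=1.5079
θ=112°:   candidates: C₊=(7.8497,2.0920) cross=17.290; C₋=(7.1182,-0.8337) cross=-17.290
θ=112°:   branch + wants cross > 0 → take C=(7.8497,2.0920) (cross=17.290)
θ=112°: ex = (C−B)/|BC| = (0.9971,-0.0766); ey = (0.0766,0.9971)
θ=112°: P = B + 1.82·ex + -2.73·ey = (0.4817,-0.0799)

θ=9°: 5.34 -1.80
θ=31°: 4.70 -0.95
θ=55°: 3.68 -0.18
θ=112°: 0.48 -0.08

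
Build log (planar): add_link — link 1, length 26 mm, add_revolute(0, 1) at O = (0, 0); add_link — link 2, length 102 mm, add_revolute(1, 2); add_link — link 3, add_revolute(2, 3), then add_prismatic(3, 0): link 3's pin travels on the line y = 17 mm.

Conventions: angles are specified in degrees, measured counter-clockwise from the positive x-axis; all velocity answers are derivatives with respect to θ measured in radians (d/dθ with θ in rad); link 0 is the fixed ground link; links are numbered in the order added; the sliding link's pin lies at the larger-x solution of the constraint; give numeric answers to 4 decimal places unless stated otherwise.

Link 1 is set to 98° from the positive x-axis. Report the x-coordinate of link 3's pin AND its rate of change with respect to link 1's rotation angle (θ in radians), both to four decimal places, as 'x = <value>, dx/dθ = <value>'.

geometry: r = 26 mm, L = 102 mm, e = 17 mm
crank pin P = (r cos θ, r sin θ) = (-3.618501, 25.746970)
h = r sin θ − e = 25.746970 − 17 = 8.746970
x = r cos θ + √(L² − h²) = -3.618501 + 101.624261 = 98.005761
dx/dθ = −r sin θ − h·r cos θ/√(L² − h²) (θ in radians; h = 8.746970) = -25.435519

x = 98.0058, dx/dθ = -25.4355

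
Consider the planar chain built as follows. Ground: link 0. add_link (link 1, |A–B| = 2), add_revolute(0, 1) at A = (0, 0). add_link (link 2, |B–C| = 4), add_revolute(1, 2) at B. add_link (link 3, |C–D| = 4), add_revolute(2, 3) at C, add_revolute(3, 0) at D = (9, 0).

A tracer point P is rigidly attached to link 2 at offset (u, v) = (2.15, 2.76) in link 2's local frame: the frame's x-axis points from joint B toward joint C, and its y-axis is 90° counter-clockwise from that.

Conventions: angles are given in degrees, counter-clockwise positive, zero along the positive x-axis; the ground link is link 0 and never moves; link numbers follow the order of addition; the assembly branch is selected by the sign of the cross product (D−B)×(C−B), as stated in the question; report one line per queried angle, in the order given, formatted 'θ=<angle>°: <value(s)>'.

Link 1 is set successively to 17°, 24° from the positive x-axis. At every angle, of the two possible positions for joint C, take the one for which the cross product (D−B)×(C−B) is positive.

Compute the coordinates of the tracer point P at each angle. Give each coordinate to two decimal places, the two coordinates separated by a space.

A=(0,0), D=(9.00,0)
θ=17°: B = A + 2.00·(cos17°, sin17°) = (1.9126, 0.5847)
θ=17°: |BD| = 7.1115
θ=17°: circle(B,4.00) ∩ circle(D,4.00): a=3.5557, h=1.8321
θ=17°:   candidates: C₊=(5.6070,2.1183) cross=13.029; C₋=(5.3057,-1.5336) cross=-13.029
θ=17°:   branch + wants cross > 0 → take C=(5.6070,2.1183) (cross=13.029)
θ=17°: ex = (C−B)/|BC| = (0.9236,0.3834); ey = (-0.3834,0.9236)
θ=17°: P = B + 2.15·ex + 2.76·ey = (2.8402,3.9581)
θ=24°: B = A + 2.00·(cos24°, sin24°) = (1.8271, 0.8135)
θ=24°: |BD| = 7.2189
θ=24°: circle(B,4.00) ∩ circle(D,4.00): a=3.6094, h=1.7239
θ=24°:   candidates: C₊=(5.6078,2.1197) cross=12.445; C₋=(5.2193,-1.3062) cross=-12.445
θ=24°:   branch + wants cross > 0 → take C=(5.6078,2.1197) (cross=12.445)
θ=24°: ex = (C−B)/|BC| = (0.9452,0.3266); ey = (-0.3266,0.9452)
θ=24°: P = B + 2.15·ex + 2.76·ey = (2.9579,4.1243)

θ=17°: 2.84 3.96
θ=24°: 2.96 4.12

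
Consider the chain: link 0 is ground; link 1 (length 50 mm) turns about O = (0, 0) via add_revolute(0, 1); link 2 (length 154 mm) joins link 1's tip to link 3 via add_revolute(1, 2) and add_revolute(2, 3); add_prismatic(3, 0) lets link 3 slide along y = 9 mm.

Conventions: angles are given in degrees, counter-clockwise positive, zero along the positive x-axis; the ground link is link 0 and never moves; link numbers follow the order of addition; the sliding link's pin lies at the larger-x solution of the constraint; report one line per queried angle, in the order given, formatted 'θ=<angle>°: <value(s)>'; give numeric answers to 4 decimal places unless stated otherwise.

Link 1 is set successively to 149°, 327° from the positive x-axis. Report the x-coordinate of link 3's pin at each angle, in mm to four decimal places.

geometry: r = 50 mm, L = 154 mm, e = 9 mm
θ=149°: crank pin P = (r cos θ, r sin θ) = (-42.858365, 25.751904)
θ=149°: h = r sin θ − e = 25.751904 − 9 = 16.751904
θ=149°: x = r cos θ + √(L² − h²) = -42.858365 + 153.086164 = 110.227799
θ=327°: crank pin P = (r cos θ, r sin θ) = (41.933528, -27.231952)
θ=327°: h = r sin θ − e = -27.231952 − 9 = -36.231952
θ=327°: x = r cos θ + √(L² − h²) = 41.933528 + 149.677138 = 191.610667

θ=149°: 110.2278
θ=327°: 191.6107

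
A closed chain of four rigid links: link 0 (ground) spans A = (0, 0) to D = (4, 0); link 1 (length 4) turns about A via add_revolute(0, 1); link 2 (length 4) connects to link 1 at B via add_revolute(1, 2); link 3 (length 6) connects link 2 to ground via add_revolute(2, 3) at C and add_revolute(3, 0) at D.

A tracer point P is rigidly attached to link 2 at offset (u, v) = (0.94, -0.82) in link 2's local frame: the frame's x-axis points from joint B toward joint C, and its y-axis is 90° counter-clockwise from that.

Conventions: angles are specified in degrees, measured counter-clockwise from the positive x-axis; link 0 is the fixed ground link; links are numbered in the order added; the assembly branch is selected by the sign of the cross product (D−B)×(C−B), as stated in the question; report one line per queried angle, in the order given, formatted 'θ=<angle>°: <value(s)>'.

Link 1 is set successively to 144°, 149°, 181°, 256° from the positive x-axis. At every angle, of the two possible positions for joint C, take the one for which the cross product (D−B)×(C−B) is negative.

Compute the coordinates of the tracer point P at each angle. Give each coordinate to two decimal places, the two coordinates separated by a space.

A=(0,0), D=(4.00,0)
θ=144°: B = A + 4.00·(cos144°, sin144°) = (-3.2361, 2.3511)
θ=144°: |BD| = 7.6085
θ=144°: circle(B,4.00) ∩ circle(D,6.00): a=2.4899, h=3.1306
θ=144°:   candidates: C₊=(0.0994,4.5591) cross=23.819; C₋=(-1.8354,-1.3956) cross=-23.819
θ=144°:   branch - wants cross < 0 → take C=(-1.8354,-1.3956) (cross=-23.819)
θ=144°: ex = (C−B)/|BC| = (0.3502,-0.9367); ey = (0.9367,0.3502)
θ=144°: P = B + 0.94·ex + -0.82·ey = (-3.6750,1.1835)
θ=149°: B = A + 4.00·(cos149°, sin149°) = (-3.4287, 2.0602)
θ=149°: |BD| = 7.7090
θ=149°: circle(B,4.00) ∩ circle(D,6.00): a=2.5573, h=3.0757
θ=149°:   candidates: C₊=(-0.1424,4.3406) cross=23.711; C₋=(-1.7863,-1.5871) cross=-23.711
θ=149°:   branch - wants cross < 0 → take C=(-1.7863,-1.5871) (cross=-23.711)
θ=149°: ex = (C−B)/|BC| = (0.4106,-0.9118); ey = (0.9118,0.4106)
θ=149°: P = B + 0.94·ex + -0.82·ey = (-3.7904,0.8664)
θ=181°: B = A + 4.00·(cos181°, sin181°) = (-3.9994, -0.0698)
θ=181°: |BD| = 7.9997
θ=181°: circle(B,4.00) ∩ circle(D,6.00): a=2.7498, h=2.9049
θ=181°:   candidates: C₊=(-1.2750,2.8590) cross=23.239; C₋=(-1.2243,-2.9506) cross=-23.239
θ=181°:   branch - wants cross < 0 → take C=(-1.2243,-2.9506) (cross=-23.239)
θ=181°: ex = (C−B)/|BC| = (0.6938,-0.7202); ey = (0.7202,0.6938)
θ=181°: P = B + 0.94·ex + -0.82·ey = (-3.9378,-1.3157)
θ=256°: B = A + 4.00·(cos256°, sin256°) = (-0.9677, -3.8812)
θ=256°: |BD| = 6.3041
θ=256°: circle(B,4.00) ∩ circle(D,6.00): a=1.5658, h=3.6808
θ=256°:   candidates: C₊=(-2.0000,-0.0167) cross=23.204; C₋=(2.5323,-5.8177) cross=-23.204
θ=256°:   branch - wants cross < 0 → take C=(2.5323,-5.8177) (cross=-23.204)
θ=256°: ex = (C−B)/|BC| = (0.8750,-0.4841); ey = (0.4841,0.8750)
θ=256°: P = B + 0.94·ex + -0.82·ey = (-0.5422,-5.0538)

θ=144°: -3.68 1.18
θ=149°: -3.79 0.87
θ=181°: -3.94 -1.32
θ=256°: -0.54 -5.05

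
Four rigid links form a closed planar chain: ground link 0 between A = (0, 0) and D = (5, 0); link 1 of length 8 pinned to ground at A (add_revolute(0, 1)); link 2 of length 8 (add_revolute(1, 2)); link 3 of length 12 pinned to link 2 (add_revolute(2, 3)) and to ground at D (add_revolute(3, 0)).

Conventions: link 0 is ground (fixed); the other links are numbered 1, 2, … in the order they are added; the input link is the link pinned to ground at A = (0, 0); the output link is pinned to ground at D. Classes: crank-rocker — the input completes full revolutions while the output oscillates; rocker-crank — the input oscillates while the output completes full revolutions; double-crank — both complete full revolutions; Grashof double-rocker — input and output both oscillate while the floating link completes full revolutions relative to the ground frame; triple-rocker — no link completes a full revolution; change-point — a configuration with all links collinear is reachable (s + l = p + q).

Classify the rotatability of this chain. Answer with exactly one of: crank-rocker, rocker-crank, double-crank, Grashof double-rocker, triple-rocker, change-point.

lengths: ground=5, input=8, coupler=8, output=12
sorted: s=5 (shortest), l=12 (longest), p+q=16
s + l = 17 vs p + q = 16
s + l > p + q → non-Grashof → no link fully rotates → triple-rocker

triple-rocker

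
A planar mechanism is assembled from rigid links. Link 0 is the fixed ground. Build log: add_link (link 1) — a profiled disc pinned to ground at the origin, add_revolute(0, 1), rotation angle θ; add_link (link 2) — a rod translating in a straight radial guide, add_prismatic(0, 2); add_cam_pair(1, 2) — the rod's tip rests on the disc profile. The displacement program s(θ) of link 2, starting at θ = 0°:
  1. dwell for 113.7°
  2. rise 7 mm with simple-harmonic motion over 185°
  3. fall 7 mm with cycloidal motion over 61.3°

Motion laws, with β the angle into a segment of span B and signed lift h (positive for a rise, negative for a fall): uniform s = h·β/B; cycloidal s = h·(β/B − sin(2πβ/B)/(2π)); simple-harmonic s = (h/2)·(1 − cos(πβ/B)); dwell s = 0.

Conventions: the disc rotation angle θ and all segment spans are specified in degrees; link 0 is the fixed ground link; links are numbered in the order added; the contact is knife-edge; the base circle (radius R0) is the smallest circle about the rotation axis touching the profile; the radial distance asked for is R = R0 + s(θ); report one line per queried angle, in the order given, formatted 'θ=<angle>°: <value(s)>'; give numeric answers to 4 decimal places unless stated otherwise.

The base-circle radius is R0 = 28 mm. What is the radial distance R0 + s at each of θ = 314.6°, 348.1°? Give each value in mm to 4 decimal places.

seg 1 [0°–113.7°] dwell: s stays 0.0000
seg 2 [113.7°–298.7°] simple-harmonic, h=7: full span → s += 7 → s = 7.0000
seg 3 [298.7°–360°] cycloidal, h=-7: θ=314.6° here. β=15.9, B=61.3. -7·(0.2594 − sin(2π·0.2594)/(2π)) = -0.7035 → s = 6.2965
seg 3 [298.7°–360°] cycloidal, h=-7: θ=348.1° here. β=49.4, B=61.3. -7·(0.8059 − sin(2π·0.8059)/(2π)) = -6.6872 → s = 0.3128
θ=314.6°: R = R0 + s = 28 + 6.2965 = 34.2965
θ=348.1°: R = R0 + s = 28 + 0.3128 = 28.3128

θ=314.6°: 34.2965
θ=348.1°: 28.3128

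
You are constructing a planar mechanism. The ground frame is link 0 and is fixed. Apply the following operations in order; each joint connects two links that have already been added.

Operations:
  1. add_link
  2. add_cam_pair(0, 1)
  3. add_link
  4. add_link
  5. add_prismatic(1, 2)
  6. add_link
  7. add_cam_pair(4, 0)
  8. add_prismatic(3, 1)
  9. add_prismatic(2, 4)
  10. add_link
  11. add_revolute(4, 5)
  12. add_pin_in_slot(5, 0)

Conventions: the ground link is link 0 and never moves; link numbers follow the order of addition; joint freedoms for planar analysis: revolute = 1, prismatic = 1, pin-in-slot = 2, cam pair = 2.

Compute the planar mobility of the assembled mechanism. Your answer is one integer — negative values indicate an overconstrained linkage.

ground; <1,0,0>
#1 <2,0,0>
C:0↔1 J2 <2,0,1>
#2 <3,0,1>
#3 <4,0,1>
P:1↔2 J1 <4,1,1>
#4 <5,1,1>
C:4↔0 J2 <5,1,2>
P:3↔1 J1 <5,2,2>
P:2↔4 J1 <5,3,2>
#5 <6,3,2>
R:4↔5 J1 <6,4,2>
PS:5↔0 J2 <6,4,3>
3×5 − 2×4 − 1×3 = 4

M = 4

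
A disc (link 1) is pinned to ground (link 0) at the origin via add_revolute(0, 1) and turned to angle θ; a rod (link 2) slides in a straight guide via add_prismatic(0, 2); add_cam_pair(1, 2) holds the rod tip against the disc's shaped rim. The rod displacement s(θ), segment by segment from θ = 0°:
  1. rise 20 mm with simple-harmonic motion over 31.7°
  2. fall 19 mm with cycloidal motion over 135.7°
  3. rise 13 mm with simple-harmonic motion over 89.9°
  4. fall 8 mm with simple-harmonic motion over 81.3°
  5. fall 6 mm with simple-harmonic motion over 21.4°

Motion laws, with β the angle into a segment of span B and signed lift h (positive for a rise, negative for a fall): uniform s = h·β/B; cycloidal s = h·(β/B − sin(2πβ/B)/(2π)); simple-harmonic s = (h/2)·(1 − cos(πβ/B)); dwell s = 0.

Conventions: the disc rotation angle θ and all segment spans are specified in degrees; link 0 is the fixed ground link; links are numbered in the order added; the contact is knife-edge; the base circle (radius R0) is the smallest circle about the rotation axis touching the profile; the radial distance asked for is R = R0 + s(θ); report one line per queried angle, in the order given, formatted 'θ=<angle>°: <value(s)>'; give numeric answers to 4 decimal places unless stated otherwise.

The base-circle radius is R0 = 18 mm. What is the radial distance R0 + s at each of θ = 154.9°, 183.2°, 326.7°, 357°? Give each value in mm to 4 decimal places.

segment 1 (0° to 31.7°, simple-harmonic, h = 20) is passed completely: s = 0.0000 + (20) = 20.0000
θ = 154.9° falls in segment 2 (31.7° to 167.4°, cycloidal, h = -19): β = 154.9 − 31.7 = 123.2°, B = 135.7°; Δs = -19·(0.9079 − sin(2π·0.9079)/(2π)) = -18.9039; s = 20.0000 − 18.9039 = 1.0961
segment 2 (31.7° to 167.4°, cycloidal, h = -19) is passed completely: s = 20.0000 + (-19) = 1.0000
θ = 183.2° falls in segment 3 (167.4° to 257.3°, simple-harmonic, h = 13): β = 183.2 − 167.4 = 15.8°, B = 89.9°; Δs = 13/2·(1 − cos(π·0.1758)) = 0.9659; s = 1.0000 + 0.9659 = 1.9659
segment 3 (167.4° to 257.3°, simple-harmonic, h = 13) is passed completely: s = 1.0000 + (13) = 14.0000
θ = 326.7° falls in segment 4 (257.3° to 338.6°, simple-harmonic, h = -8): β = 326.7 − 257.3 = 69.4°, B = 81.3°; Δs = -8/2·(1 − cos(π·0.8536)) = -7.5845; s = 14.0000 − 7.5845 = 6.4155
segment 4 (257.3° to 338.6°, simple-harmonic, h = -8) is passed completely: s = 14.0000 + (-8) = 6.0000
θ = 357° falls in segment 5 (338.6° to 360°, simple-harmonic, h = -6): β = 357 − 338.6 = 18.4°, B = 21.4°; Δs = -6/2·(1 − cos(π·0.8598)) = -5.7137; s = 6.0000 − 5.7137 = 0.2863
θ=154.9°: R = R0 + s = 18 + 1.0961 = 19.0961
θ=183.2°: R = R0 + s = 18 + 1.9659 = 19.9659
θ=326.7°: R = R0 + s = 18 + 6.4155 = 24.4155
θ=357°: R = R0 + s = 18 + 0.2863 = 18.2863

θ=154.9°: 19.0961
θ=183.2°: 19.9659
θ=326.7°: 24.4155
θ=357°: 18.2863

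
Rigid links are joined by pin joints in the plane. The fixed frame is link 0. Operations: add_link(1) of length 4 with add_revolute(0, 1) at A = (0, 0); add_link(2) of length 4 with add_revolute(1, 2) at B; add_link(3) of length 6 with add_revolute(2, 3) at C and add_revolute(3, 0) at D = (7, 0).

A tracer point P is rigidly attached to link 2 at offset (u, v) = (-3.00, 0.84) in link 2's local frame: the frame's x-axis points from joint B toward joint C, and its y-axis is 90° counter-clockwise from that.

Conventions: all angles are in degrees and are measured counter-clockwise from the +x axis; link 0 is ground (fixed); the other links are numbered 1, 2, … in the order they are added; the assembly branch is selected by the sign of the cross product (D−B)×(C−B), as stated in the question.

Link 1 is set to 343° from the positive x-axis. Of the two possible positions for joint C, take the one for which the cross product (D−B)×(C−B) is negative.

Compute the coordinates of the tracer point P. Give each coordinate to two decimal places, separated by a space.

A=(0,0), D=(7.00,0)
B = A + 4.00·(cos343°, sin343°) = (3.8252, -1.1695)
|BD| = 3.3833
circle(B,4.00) ∩ circle(D,6.00): a=-1.2640, h=3.7950
  candidates: C₊=(1.3273,1.9547) cross=12.840; C₋=(3.9509,-5.1675) cross=-12.840
  branch - wants cross < 0 → take C=(3.9509,-5.1675) (cross=-12.840)
ex = (C−B)/|BC| = (0.0314,-0.9995); ey = (0.9995,0.0314)
P = B + -3.00·ex + 0.84·ey = (4.5705,1.8554)

4.57 1.86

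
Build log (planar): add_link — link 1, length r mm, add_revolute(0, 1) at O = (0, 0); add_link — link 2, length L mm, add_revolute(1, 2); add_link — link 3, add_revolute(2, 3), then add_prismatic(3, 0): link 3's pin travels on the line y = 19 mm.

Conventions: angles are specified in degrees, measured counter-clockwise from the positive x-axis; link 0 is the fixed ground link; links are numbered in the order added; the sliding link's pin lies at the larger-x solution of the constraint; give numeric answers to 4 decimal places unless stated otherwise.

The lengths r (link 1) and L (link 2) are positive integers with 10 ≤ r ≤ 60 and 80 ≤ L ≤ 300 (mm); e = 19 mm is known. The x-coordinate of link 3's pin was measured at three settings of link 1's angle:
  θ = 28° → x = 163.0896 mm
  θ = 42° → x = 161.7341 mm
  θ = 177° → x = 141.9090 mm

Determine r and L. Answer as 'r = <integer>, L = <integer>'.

constraint per measurement: (x − r cos θ)² + (r sin θ − e)² = L²
subtracting the θ₁ and θ₂ equations cancels the r² and L² terms:
r = (x₁² − x₂²) / (2[(x₁cos θ₁ + e sin θ₁) − (x₂cos θ₂ + e sin θ₂)]) = 10.9997 → r = 11
L² = (x₁ − r cos θ₁)² + (r sin θ₁ − e)² = 23715.9880 → L = 154.0000 → L = 154
check at θ₃=177°: x = 141.9090 (printed 141.9090) ✓

r = 11, L = 154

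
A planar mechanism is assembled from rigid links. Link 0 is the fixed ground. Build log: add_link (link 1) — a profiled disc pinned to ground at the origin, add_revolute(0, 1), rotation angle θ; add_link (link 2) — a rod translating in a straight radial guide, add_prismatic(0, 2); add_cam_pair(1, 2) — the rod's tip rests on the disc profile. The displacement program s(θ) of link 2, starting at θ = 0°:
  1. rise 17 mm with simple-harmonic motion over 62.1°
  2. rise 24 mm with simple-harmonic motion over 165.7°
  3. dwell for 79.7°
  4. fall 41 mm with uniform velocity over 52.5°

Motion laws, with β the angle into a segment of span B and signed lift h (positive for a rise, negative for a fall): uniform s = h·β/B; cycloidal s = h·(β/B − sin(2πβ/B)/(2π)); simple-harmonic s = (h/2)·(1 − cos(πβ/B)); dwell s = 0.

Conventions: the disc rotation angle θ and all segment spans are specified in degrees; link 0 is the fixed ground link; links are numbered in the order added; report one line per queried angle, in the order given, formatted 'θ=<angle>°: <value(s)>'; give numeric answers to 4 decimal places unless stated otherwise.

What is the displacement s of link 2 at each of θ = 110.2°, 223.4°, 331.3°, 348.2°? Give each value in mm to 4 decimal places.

seg 1 [0°–62.1°] simple-harmonic, h=17: full span → s += 17 → s = 17.0000
seg 2 [62.1°–227.8°] simple-harmonic, h=24: θ=110.2° here. β=48.1, B=165.7. 24/2·(1 − cos(π·0.2903)) = 4.6536 → s = 21.6536
seg 2 [62.1°–227.8°] simple-harmonic, h=24: θ=223.4° here. β=161.3, B=165.7. 24/2·(1 − cos(π·0.9734)) = 23.9583 → s = 40.9583
seg 2 [62.1°–227.8°] simple-harmonic, h=24: full span → s += 24 → s = 41.0000
seg 3 [227.8°–307.5°] dwell: s stays 41.0000
seg 4 [307.5°–360°] uniform, h=-41: θ=331.3° here. β=23.8, B=52.5. -41·23.8/52.5 = -18.5867 → s = 22.4133
seg 4 [307.5°–360°] uniform, h=-41: θ=348.2° here. β=40.7, B=52.5. -41·40.7/52.5 = -31.7848 → s = 9.2152

θ=110.2°: 21.6536
θ=223.4°: 40.9583
θ=331.3°: 22.4133
θ=348.2°: 9.2152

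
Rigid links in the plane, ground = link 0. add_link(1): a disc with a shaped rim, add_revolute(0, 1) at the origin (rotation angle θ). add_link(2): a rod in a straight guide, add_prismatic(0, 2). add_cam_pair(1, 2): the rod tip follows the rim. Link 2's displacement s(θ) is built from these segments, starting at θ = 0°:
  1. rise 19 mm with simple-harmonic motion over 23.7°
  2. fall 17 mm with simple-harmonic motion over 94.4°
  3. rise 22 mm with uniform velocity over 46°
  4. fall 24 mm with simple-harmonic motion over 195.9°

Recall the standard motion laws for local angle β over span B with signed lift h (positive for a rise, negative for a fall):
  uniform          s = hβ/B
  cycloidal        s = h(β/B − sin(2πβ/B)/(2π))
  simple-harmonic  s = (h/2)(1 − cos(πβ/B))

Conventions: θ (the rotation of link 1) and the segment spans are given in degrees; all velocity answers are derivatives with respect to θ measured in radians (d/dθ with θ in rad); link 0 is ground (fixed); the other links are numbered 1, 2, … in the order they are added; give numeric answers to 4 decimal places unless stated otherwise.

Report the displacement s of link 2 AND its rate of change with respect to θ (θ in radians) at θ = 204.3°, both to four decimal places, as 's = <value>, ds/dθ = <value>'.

segment 1 (0° to 23.7°, simple-harmonic, h = 19) is passed completely: s = 0.0000 + (19) = 19.0000
segment 2 (23.7° to 118.1°, simple-harmonic, h = -17) is passed completely: s = 19.0000 + (-17) = 2.0000
segment 3 (118.1° to 164.1°, uniform, h = 22) is passed completely: s = 2.0000 + (22) = 24.0000
θ = 204.3° falls in segment 4 (164.1° to 360°, simple-harmonic, h = -24): β = 204.3 − 164.1 = 40.2°, B = 195.9°; Δs = -24/2·(1 − cos(π·0.2052)) = -2.4085; s = 24.0000 − 2.4085 = 21.5915
velocity in seg [164.1°–360°] (simple-harmonic), θ in radians: β = 40.2° = 0.7016 rad, B = 195.9° = 3.4191 rad; ds/dθ = (πh/(2B)) sin(πβ/B) = (π·(-24)/(2·3.4191)) sin(π·0.2052) = -6.625979 mm/rad

s = 21.5915, ds/dθ = -6.6260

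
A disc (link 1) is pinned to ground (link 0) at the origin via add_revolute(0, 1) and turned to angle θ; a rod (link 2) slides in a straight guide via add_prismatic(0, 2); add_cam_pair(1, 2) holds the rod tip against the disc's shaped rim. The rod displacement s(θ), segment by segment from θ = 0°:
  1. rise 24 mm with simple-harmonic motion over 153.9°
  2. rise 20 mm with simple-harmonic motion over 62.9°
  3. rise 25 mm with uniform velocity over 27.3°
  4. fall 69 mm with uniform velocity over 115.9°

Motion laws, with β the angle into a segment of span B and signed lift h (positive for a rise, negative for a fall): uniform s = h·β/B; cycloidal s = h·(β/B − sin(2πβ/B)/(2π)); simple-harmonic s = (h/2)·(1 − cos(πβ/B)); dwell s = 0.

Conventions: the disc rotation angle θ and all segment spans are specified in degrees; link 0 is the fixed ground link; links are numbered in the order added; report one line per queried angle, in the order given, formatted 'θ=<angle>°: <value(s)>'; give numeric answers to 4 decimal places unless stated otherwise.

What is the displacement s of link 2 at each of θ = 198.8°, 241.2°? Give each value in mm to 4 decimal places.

segment 1 (0° to 153.9°, simple-harmonic, h = 24) is passed completely: s = 0.0000 + (24) = 24.0000
θ = 198.8° falls in segment 2 (153.9° to 216.8°, simple-harmonic, h = 20): β = 198.8 − 153.9 = 44.9°, B = 62.9°; Δs = 20/2·(1 − cos(π·0.7138)) = 16.2237; s = 24.0000 + 16.2237 = 40.2237
segment 2 (153.9° to 216.8°, simple-harmonic, h = 20) is passed completely: s = 24.0000 + (20) = 44.0000
θ = 241.2° falls in segment 3 (216.8° to 244.1°, uniform, h = 25): β = 241.2 − 216.8 = 24.4°, B = 27.3°; Δs = 25·24.4/27.3 = 22.3443; s = 44.0000 + 22.3443 = 66.3443

θ=198.8°: 40.2237
θ=241.2°: 66.3443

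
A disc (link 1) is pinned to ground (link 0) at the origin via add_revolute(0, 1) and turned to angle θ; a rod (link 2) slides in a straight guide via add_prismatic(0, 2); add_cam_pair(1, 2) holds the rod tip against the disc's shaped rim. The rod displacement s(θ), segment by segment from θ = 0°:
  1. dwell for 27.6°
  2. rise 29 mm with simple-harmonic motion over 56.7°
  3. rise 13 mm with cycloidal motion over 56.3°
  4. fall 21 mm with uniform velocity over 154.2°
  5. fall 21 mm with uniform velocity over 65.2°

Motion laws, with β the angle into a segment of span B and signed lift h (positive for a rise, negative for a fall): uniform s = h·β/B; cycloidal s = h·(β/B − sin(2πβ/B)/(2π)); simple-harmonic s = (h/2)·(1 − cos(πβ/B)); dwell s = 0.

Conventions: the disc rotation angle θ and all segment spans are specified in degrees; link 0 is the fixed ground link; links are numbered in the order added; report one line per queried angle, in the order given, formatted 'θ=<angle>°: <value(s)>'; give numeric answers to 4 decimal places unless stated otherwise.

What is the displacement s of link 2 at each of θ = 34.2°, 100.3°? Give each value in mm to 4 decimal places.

segment 1 (0° to 27.6°, dwell): s unchanged at 0.0000
θ = 34.2° falls in segment 2 (27.6° to 84.3°, simple-harmonic, h = 29): β = 34.2 − 27.6 = 6.6°, B = 56.7°; Δs = 29/2·(1 − cos(π·0.1164)) = 0.9588; s = 0.0000 + 0.9588 = 0.9588
segment 2 (27.6° to 84.3°, simple-harmonic, h = 29) is passed completely: s = 0.0000 + (29) = 29.0000
θ = 100.3° falls in segment 3 (84.3° to 140.6°, cycloidal, h = 13): β = 100.3 − 84.3 = 16°, B = 56.3°; Δs = 13·(0.2842 − sin(2π·0.2842)/(2π)) = 1.6730; s = 29.0000 + 1.6730 = 30.6730

θ=34.2°: 0.9588
θ=100.3°: 30.6730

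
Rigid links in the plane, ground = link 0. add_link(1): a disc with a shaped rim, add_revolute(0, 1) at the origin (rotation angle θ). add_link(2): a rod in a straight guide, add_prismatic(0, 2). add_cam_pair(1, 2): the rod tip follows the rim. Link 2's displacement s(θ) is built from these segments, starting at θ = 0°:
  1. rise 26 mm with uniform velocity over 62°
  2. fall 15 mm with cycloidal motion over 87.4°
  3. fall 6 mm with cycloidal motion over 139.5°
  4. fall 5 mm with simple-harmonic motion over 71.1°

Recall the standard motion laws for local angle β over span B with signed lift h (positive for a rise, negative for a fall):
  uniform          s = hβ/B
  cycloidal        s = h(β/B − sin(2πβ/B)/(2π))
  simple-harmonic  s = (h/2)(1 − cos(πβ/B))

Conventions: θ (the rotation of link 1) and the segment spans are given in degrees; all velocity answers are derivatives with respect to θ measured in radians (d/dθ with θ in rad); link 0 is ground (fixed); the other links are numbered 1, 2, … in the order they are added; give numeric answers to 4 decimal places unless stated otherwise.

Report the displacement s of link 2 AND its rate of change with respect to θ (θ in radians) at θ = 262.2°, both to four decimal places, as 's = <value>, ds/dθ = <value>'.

segment 1 (0° to 62°, uniform, h = 26) is passed completely: s = 0.0000 + (26) = 26.0000
segment 2 (62° to 149.4°, cycloidal, h = -15) is passed completely: s = 26.0000 + (-15) = 11.0000
θ = 262.2° falls in segment 3 (149.4° to 288.9°, cycloidal, h = -6): β = 262.2 − 149.4 = 112.8°, B = 139.5°; Δs = -6·(0.8086 − sin(2π·0.8086)/(2π)) = -5.7425; s = 11.0000 − 5.7425 = 5.2575
velocity in seg [149.4°–288.9°] (cycloidal), θ in radians: β = 112.8° = 1.9687 rad, B = 139.5° = 2.4347 rad; ds/dθ = (h/B)(1 − cos(2πβ/B)) = ((-6)/2.4347)(1 − cos(2π·0.8086)) = -1.577311 mm/rad

s = 5.2575, ds/dθ = -1.5773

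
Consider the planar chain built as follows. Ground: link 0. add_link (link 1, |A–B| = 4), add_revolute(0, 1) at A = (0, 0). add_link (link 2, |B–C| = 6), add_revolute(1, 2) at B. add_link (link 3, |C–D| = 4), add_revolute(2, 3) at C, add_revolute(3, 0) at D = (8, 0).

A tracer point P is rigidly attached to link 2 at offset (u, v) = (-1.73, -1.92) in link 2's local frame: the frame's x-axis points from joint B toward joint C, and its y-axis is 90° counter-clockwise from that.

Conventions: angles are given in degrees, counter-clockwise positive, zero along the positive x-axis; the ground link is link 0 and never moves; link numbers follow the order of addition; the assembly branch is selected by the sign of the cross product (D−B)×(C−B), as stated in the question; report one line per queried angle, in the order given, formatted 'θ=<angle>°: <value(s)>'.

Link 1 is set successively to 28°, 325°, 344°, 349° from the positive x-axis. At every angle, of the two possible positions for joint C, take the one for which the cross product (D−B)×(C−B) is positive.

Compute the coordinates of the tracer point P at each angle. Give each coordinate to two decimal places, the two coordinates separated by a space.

A=(0,0), D=(8.00,0)
θ=28°: B = A + 4.00·(cos28°, sin28°) = (3.5318, 1.8779)
θ=28°: |BD| = 4.8468
θ=28°: circle(B,6.00) ∩ circle(D,4.00): a=4.4866, h=3.9838
θ=28°:   candidates: C₊=(9.2115,3.8121) cross=19.308; C₋=(6.1245,-3.5330) cross=-19.308
θ=28°:   branch + wants cross > 0 → take C=(9.2115,3.8121) (cross=19.308)
θ=28°: ex = (C−B)/|BC| = (0.9466,0.3224); ey = (-0.3224,0.9466)
θ=28°: P = B + -1.73·ex + -1.92·ey = (2.5131,-0.4973)
θ=325°: B = A + 4.00·(cos325°, sin325°) = (3.2766, -2.2943)
θ=325°: |BD| = 5.2511
θ=325°: circle(B,6.00) ∩ circle(D,4.00): a=4.5299, h=3.9344
θ=325°:   candidates: C₊=(5.6322,3.2239) cross=20.660; C₋=(9.0703,-3.8541) cross=-20.660
θ=325°:   branch + wants cross > 0 → take C=(5.6322,3.2239) (cross=20.660)
θ=325°: ex = (C−B)/|BC| = (0.3926,0.9197); ey = (-0.9197,0.3926)
θ=325°: P = B + -1.73·ex + -1.92·ey = (4.3632,-4.6392)
θ=344°: B = A + 4.00·(cos344°, sin344°) = (3.8450, -1.1025)
θ=344°: |BD| = 4.2987
θ=344°: circle(B,6.00) ∩ circle(D,4.00): a=4.4756, h=3.9961
θ=344°:   candidates: C₊=(7.1460,3.9078) cross=17.178; C₋=(9.1959,-3.8170) cross=-17.178
θ=344°:   branch + wants cross > 0 → take C=(7.1460,3.9078) (cross=17.178)
θ=344°: ex = (C−B)/|BC| = (0.5502,0.8351); ey = (-0.8351,0.5502)
θ=344°: P = B + -1.73·ex + -1.92·ey = (4.4966,-3.6035)
θ=349°: B = A + 4.00·(cos349°, sin349°) = (3.9265, -0.7632)
θ=349°: |BD| = 4.1444
θ=349°: circle(B,6.00) ∩ circle(D,4.00): a=4.4851, h=3.9855
θ=349°:   candidates: C₊=(7.6009,3.9800) cross=16.517; C₋=(9.0689,-3.8545) cross=-16.517
θ=349°:   branch + wants cross > 0 → take C=(7.6009,3.9800) (cross=16.517)
θ=349°: ex = (C−B)/|BC| = (0.6124,0.7905); ey = (-0.7905,0.6124)
θ=349°: P = B + -1.73·ex + -1.92·ey = (4.3849,-3.3067)

θ=28°: 2.51 -0.50
θ=325°: 4.36 -4.64
θ=344°: 4.50 -3.60
θ=349°: 4.38 -3.31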